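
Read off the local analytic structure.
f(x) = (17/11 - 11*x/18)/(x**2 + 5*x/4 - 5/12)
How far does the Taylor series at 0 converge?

The radius of convergence is -5/8 + (1/24)*sqrt(465).

Denominator factor (x**2 + 5*x/4 - 5/12): discriminant 155/48, real irrational roots -5/8 + (1/24)*sqrt(465) and -5/8 - (1/24)*sqrt(465); poles of order 1, moduli -5/8 + (1/24)*sqrt(465) and 5/8 + (1/24)*sqrt(465).
The radius of convergence is the smallest modulus among the singular points: -5/8 + (1/24)*sqrt(465).


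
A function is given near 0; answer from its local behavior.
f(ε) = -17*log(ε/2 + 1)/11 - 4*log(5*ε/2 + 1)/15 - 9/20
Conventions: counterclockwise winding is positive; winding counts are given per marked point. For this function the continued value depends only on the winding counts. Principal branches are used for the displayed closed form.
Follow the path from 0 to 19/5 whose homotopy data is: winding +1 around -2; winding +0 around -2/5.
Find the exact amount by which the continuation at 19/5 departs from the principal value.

The rational part is single-valued and drops out of the difference; each branch term changes only by its own monodromy.
(-4/15)*log(1 - ε/(-2/5)): winding 0 around -2/5, so this term returns to its principal value, contribution 0.
(-17/11)*log(1 - ε/(-2)): each positive loop around -2 adds 2*pi*i to the log, so winding +1 contributes (-17/11)*(1)*2*pi*i = -(34/11)*pi*i.
Summing the contributions at ε = 19/5 gives -(34/11)*pi*i.

Continued minus principal equals -(34/11)*pi*i.


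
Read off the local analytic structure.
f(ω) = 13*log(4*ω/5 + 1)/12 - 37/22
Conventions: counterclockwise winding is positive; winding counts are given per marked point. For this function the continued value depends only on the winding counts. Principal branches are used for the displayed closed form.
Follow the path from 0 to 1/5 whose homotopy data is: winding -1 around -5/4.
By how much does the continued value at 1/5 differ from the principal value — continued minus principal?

Continued minus principal equals -(13/6)*pi*i.

The rational part is single-valued and drops out of the difference; each branch term changes only by its own monodromy.
(13/12)*log(1 - ω/(-5/4)): each positive loop around -5/4 adds 2*pi*i to the log, so winding -1 contributes (13/12)*(-1)*2*pi*i = -(13/6)*pi*i.
Summing the contributions at ω = 1/5 gives -(13/6)*pi*i.


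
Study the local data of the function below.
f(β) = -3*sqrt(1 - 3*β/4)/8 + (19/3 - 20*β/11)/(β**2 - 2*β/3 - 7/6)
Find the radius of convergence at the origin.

The radius of convergence is -1/3 + (1/6)*sqrt(46).

Denominator factor (β**2 - 2*β/3 - 7/6): discriminant 46/9, real irrational roots 1/3 + (1/6)*sqrt(46) and 1/3 - (1/6)*sqrt(46); poles of order 1, moduli 1/3 + (1/6)*sqrt(46) and -1/3 + (1/6)*sqrt(46).
Branch term (-3/8)*sqrt(1 - β/(4/3)): its argument vanishes at β = 4/3, a square-root branch point, modulus 4/3.
The radius of convergence is the smallest modulus among the singular points: -1/3 + (1/6)*sqrt(46).


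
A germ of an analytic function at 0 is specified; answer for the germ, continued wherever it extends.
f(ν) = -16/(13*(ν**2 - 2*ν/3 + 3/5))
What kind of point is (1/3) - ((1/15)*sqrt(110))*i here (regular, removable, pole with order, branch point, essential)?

The point is a pole of order 1.

The denominator factor ν**2 - 2*ν/3 + 3/5 vanishes at (1/3) - ((1/15)*sqrt(110))*i and appears to the power 1; the numerator there equals -16/13, nonzero, and no other factor vanishes.
Hence a pole whose order is the multiplicity, 1.


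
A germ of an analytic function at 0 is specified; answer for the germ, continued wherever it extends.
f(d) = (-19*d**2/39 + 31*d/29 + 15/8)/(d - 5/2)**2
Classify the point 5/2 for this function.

The denominator factor d - 5/2 vanishes at 5/2 and appears to the power 2; the numerator there equals 13595/9048, nonzero, and no other factor vanishes.
Hence a pole whose order is the multiplicity, 2.

The point is a pole of order 2.


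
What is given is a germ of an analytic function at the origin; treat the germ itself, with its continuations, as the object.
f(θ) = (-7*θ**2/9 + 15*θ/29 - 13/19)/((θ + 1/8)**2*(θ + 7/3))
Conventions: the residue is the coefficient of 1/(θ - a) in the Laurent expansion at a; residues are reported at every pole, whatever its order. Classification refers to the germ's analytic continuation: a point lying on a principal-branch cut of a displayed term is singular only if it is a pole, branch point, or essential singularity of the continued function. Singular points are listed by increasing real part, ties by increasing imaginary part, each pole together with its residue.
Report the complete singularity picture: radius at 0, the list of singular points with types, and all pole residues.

Radius of convergence at 0: 1/8.
At -7/3: a pole of order 1; residue -17497280/13929831.
At -1/8: a pole of order 2; residue 2220989/4643277.

Denominator factor (θ + 1/8)^2: pole of order 2 at -1/8, modulus 1/8.
Denominator factor (θ + 7/3): pole of order 1 at -7/3, modulus 7/3.
The radius of convergence is the smallest modulus among the singular points: 1/8.
At the order-1 pole -7/3 set g(θ) = (θ - (-7/3))*f(θ) = (-7*θ**2/9 + 15*θ/29 - 13/19)/(θ + 1/8)**2.
Simple pole: residue = g(a) at a = -7/3, which is -17497280/13929831.
At the order-2 pole -1/8 set g(θ) = (θ - (-1/8))^2*f(θ) = (-7*θ**2/9 + 15*θ/29 - 13/19)/(θ + 7/3).
Order-2 pole: residue = g'(a); g'(-1/8) = 2220989/4643277, so the residue is 2220989/4643277.
List the singular points by increasing real part (a conjugate pair: the negative imaginary part first).


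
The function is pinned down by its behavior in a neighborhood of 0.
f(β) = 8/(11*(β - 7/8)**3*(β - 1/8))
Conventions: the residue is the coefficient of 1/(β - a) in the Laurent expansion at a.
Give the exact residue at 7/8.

The residue is 512/297.

At the order-3 pole 7/8 set g(β) = (β - (7/8))^3*f(β) = 8/(11*(β - 1/8)).
Order-3 pole: residue = g''(a)/2; g''(7/8) = 1024/297, so the residue is 512/297.


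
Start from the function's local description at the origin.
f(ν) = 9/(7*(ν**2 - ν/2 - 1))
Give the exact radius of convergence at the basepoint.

Denominator factor (ν**2 - ν/2 - 1): discriminant 17/4, real irrational roots 1/4 + (1/4)*sqrt(17) and 1/4 - (1/4)*sqrt(17); poles of order 1, moduli 1/4 + (1/4)*sqrt(17) and -1/4 + (1/4)*sqrt(17).
The radius of convergence is the smallest modulus among the singular points: -1/4 + (1/4)*sqrt(17).

The radius of convergence is -1/4 + (1/4)*sqrt(17).


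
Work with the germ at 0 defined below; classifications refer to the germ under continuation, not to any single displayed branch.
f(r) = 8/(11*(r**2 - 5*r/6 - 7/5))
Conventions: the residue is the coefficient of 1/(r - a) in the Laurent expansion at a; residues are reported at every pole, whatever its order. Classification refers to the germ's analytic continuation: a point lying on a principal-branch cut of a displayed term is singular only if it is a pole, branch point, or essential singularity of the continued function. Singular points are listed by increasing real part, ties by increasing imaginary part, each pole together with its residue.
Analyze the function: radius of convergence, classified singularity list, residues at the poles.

Denominator factor (r**2 - 5*r/6 - 7/5): discriminant 1133/180, real irrational roots 5/12 + (1/60)*sqrt(5665) and 5/12 - (1/60)*sqrt(5665); poles of order 1, moduli 5/12 + (1/60)*sqrt(5665) and -5/12 + (1/60)*sqrt(5665).
The radius of convergence is the smallest modulus among the singular points: -5/12 + (1/60)*sqrt(5665).
The factor r**2 - 5*r/6 - 7/5 splits as (r - a)(r - a') with a = 5/12 - (1/60)*sqrt(5665), a' = 5/12 + (1/60)*sqrt(5665). At the order-1 pole a set g(r) = (r - a)*f(r) = [8/11] / (r - a').
Simple pole: residue = g(a) at a = 5/12 - (1/60)*sqrt(5665), which is -(48/12463)*sqrt(5665).
The factor r**2 - 5*r/6 - 7/5 splits as (r - a)(r - a') with a = 5/12 + (1/60)*sqrt(5665), a' = 5/12 - (1/60)*sqrt(5665). At the order-1 pole a set g(r) = (r - a)*f(r) = [8/11] / (r - a').
Simple pole: residue = g(a) at a = 5/12 + (1/60)*sqrt(5665), which is (48/12463)*sqrt(5665).
List the singular points by increasing real part (a conjugate pair: the negative imaginary part first).

Radius of convergence at 0: -5/12 + (1/60)*sqrt(5665).
At 5/12 - (1/60)*sqrt(5665): a pole of order 1; residue -(48/12463)*sqrt(5665).
At 5/12 + (1/60)*sqrt(5665): a pole of order 1; residue (48/12463)*sqrt(5665).


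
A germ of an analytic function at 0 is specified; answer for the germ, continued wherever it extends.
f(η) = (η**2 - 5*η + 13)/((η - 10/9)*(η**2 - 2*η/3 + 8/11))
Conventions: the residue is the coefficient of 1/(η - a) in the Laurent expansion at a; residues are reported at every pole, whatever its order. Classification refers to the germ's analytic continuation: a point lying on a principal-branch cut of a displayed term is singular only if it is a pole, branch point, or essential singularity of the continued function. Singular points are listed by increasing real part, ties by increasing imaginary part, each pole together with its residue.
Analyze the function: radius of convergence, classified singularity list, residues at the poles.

Radius of convergence at 0: (2/11)*sqrt(22).
At (1/3) - ((1/33)*sqrt(671))*i: a pole of order 1; residue (-6645/2176) - ((29649/132736)*sqrt(671))*i.
At (1/3) + ((1/33)*sqrt(671))*i: a pole of order 1; residue (-6645/2176) + ((29649/132736)*sqrt(671))*i.
At 10/9: a pole of order 1; residue 7733/1088.

Denominator factor (η - 10/9): pole of order 1 at 10/9, modulus 10/9.
Denominator factor (η**2 - 2*η/3 + 8/11): discriminant -244/99, complex-conjugate roots (1/3) + ((1/33)*sqrt(671))*i and (1/3) - ((1/33)*sqrt(671))*i; poles of order 1, moduli (2/11)*sqrt(22) and (2/11)*sqrt(22).
The radius of convergence is the smallest modulus among the singular points: (2/11)*sqrt(22).
The factor η**2 - 2*η/3 + 8/11 splits as (η - a)(η - a') with a = (1/3) - ((1/33)*sqrt(671))*i, a' = (1/3) + ((1/33)*sqrt(671))*i. At the order-1 pole a set g(η) = (η - a)*f(η) = [(η**2 - 5*η + 13)/(η - 10/9)] / (η - a').
Simple pole: residue = g(a) at a = (1/3) - ((1/33)*sqrt(671))*i, which is (-6645/2176) - ((29649/132736)*sqrt(671))*i.
The factor η**2 - 2*η/3 + 8/11 splits as (η - a)(η - a') with a = (1/3) + ((1/33)*sqrt(671))*i, a' = (1/3) - ((1/33)*sqrt(671))*i. At the order-1 pole a set g(η) = (η - a)*f(η) = [(η**2 - 5*η + 13)/(η - 10/9)] / (η - a').
Simple pole: residue = g(a) at a = (1/3) + ((1/33)*sqrt(671))*i, which is (-6645/2176) + ((29649/132736)*sqrt(671))*i.
At the order-1 pole 10/9 set g(η) = (η - (10/9))*f(η) = (η**2 - 5*η + 13)/(η**2 - 2*η/3 + 8/11).
Simple pole: residue = g(a) at a = 10/9, which is 7733/1088.
List the singular points by increasing real part (a conjugate pair: the negative imaginary part first).


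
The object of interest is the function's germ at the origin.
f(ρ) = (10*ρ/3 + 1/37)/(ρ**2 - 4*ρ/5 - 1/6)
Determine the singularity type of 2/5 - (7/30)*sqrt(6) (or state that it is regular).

The denominator factor ρ**2 - 4*ρ/5 - 1/6 vanishes at 2/5 - (7/30)*sqrt(6) and appears to the power 1; the numerator there equals 151/111 - (7/9)*sqrt(6), nonzero, and no other factor vanishes.
Hence a pole whose order is the multiplicity, 1.

The point is a pole of order 1.


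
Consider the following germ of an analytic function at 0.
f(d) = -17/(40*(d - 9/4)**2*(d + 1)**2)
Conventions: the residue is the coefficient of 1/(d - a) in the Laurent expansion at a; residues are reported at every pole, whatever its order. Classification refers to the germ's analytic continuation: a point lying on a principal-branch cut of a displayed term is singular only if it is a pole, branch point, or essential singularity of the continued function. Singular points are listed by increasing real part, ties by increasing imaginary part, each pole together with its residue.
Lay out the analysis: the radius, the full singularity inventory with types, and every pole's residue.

Denominator factor (d - 9/4)^2: pole of order 2 at 9/4, modulus 9/4.
Denominator factor (d + 1)^2: pole of order 2 at -1, modulus 1.
The radius of convergence is the smallest modulus among the singular points: 1.
At the order-2 pole -1 set g(d) = (d - (-1))^2*f(d) = -17/(40*(d - 9/4)**2).
Order-2 pole: residue = g'(a); g'(-1) = -272/10985, so the residue is -272/10985.
At the order-2 pole 9/4 set g(d) = (d - (9/4))^2*f(d) = -17/(40*(d + 1)**2).
Order-2 pole: residue = g'(a); g'(9/4) = 272/10985, so the residue is 272/10985.
List the singular points by increasing real part (a conjugate pair: the negative imaginary part first).

Radius of convergence at 0: 1.
At -1: a pole of order 2; residue -272/10985.
At 9/4: a pole of order 2; residue 272/10985.


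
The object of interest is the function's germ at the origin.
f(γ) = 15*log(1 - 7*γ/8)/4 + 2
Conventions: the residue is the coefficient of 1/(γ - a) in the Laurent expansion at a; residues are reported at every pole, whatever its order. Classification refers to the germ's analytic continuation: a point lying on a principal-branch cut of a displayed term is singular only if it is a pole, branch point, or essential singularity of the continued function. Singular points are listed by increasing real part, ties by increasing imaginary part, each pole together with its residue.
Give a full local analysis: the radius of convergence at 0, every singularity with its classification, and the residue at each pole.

Radius of convergence at 0: 8/7.
At 8/7: a logarithmic branch point.

Branch term (15/4)*log(1 - γ/(8/7)): its argument vanishes at γ = 8/7, a logarithmic branch point, modulus 8/7.
The radius of convergence is the smallest modulus among the singular points: 8/7.


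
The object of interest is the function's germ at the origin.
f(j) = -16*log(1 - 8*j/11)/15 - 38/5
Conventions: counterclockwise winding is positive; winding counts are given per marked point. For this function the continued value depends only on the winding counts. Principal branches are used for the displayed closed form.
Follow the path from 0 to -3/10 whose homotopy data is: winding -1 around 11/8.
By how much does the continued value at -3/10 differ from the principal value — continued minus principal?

Continued minus principal equals (32/15)*pi*i.

The rational part is single-valued and drops out of the difference; each branch term changes only by its own monodromy.
(-16/15)*log(1 - j/(11/8)): each positive loop around 11/8 adds 2*pi*i to the log, so winding -1 contributes (-16/15)*(-1)*2*pi*i = (32/15)*pi*i.
Summing the contributions at j = -3/10 gives (32/15)*pi*i.


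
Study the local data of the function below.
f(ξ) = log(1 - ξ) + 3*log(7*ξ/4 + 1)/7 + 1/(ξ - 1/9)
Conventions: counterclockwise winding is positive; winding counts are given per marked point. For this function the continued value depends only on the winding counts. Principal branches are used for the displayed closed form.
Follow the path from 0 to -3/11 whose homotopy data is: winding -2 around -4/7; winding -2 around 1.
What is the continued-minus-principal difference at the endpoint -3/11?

The rational part is single-valued and drops out of the difference; each branch term changes only by its own monodromy.
(1)*log(1 - ξ/(1)): each positive loop around 1 adds 2*pi*i to the log, so winding -2 contributes (1)*(-2)*2*pi*i = -(4)*pi*i.
(3/7)*log(1 - ξ/(-4/7)): each positive loop around -4/7 adds 2*pi*i to the log, so winding -2 contributes (3/7)*(-2)*2*pi*i = -(12/7)*pi*i.
Summing the contributions at ξ = -3/11 gives -(40/7)*pi*i.

Continued minus principal equals -(40/7)*pi*i.


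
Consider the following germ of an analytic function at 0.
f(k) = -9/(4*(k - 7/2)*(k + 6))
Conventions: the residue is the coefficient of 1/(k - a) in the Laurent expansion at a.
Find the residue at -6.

The residue is 9/38.

At the order-1 pole -6 set g(k) = (k - (-6))*f(k) = -9/(4*(k - 7/2)).
Simple pole: residue = g(a) at a = -6, which is 9/38.


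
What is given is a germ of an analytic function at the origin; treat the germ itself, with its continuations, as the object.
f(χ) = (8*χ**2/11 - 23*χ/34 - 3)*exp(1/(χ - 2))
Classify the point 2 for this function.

The point is an essential singularity.

The exponent 1/(χ - (2)) has a pole at 2, so exp(1/(χ - (2))) takes every nonzero value near it: an essential singularity (not a pole of any order).


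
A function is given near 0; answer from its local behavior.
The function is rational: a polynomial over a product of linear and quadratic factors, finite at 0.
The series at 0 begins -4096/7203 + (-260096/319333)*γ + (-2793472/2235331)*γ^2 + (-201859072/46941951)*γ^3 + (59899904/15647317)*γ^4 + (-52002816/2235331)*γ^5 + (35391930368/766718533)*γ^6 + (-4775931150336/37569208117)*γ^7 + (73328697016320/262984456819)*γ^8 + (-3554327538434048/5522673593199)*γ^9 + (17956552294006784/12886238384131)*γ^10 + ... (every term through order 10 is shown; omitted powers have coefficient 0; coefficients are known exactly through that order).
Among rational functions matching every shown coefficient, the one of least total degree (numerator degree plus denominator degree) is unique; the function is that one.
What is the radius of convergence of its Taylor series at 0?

No rational of total degree below 9 reproduces all 11 coefficients; solving the [1/8] Pade equations on them gives f(γ) = (31*γ/19 + 14/27)/((γ - 7/6)**2*(γ**2 - γ - 7/8)**3), whose expansion matches every shown term.
Denominator factor (γ - 7/6)^2: pole of order 2 at 7/6, modulus 7/6.
Denominator factor (γ**2 - γ - 7/8)^3: discriminant 9/2, real irrational roots 1/2 + (3/4)*sqrt(2) and 1/2 - (3/4)*sqrt(2); poles of order 3, moduli 1/2 + (3/4)*sqrt(2) and -1/2 + (3/4)*sqrt(2).
The radius of convergence is the smallest modulus among the singular points: -1/2 + (3/4)*sqrt(2).

The radius of convergence is -1/2 + (3/4)*sqrt(2).


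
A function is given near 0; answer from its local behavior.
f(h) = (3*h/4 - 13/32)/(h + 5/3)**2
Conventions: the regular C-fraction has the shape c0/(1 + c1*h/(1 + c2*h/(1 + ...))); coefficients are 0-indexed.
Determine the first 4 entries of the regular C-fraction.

The regular C-fraction coefficients are [-117/800, 198/65, -2809/1430, 13/110].

Taylor coefficients (expand at 0): a_0 = -117/800, a_1 = 891/2000, a_2 = -9639/20000, a_3 = 10449/25000.
c0 = a_0 = -117/800. Peel one level at a time: if S = 1 + c*h/S' with S'(0) = 1, then c is the h-coefficient of S and S' = c*h/(S - 1).
S_1 = c0/f = 1 + (198/65)*h + (25281/4225)*h^2 + ...; c1 = 198/65.
S_2 = c1*h/(S_1 - 1) = 1 + (-2809/1430)*h + (2809/12100)*h^2 + ...; c2 = -2809/1430.
S_3 = c2*h/(S_2 - 1) = 1 + (13/110)*h + ...; c3 = 13/110.


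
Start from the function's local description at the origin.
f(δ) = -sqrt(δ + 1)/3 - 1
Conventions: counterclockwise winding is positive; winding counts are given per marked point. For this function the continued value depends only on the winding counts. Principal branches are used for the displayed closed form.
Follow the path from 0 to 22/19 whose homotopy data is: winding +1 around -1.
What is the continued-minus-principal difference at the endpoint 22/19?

The rational part is single-valued and drops out of the difference; each branch term changes only by its own monodromy.
(-1/3)*sqrt(1 - δ/(-1)): winding +1 is odd, the square root flips sign, contributing -2*(-1/3)*sqrt(1 - (22/19)/(-1)) = -2*(-1/3)*sqrt(41/19) = (2/57)*sqrt(779).
Summing the contributions at δ = 22/19 gives (2/57)*sqrt(779).

Continued minus principal equals (2/57)*sqrt(779).


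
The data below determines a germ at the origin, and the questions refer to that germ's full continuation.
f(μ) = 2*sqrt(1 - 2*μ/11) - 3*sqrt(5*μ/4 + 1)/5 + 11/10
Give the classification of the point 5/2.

There is no denominator, hence no pole anywhere.
Branch term sqrt(1 - μ/(-4/5)): argument at 5/2 is 33/8, nonzero, so 5/2 is not its branch point (a point on a principal cut is still regular for the continued germ).
Branch term sqrt(1 - μ/(11/2)): argument at 5/2 is 6/11, nonzero, so 5/2 is not its branch point (a point on a principal cut is still regular for the continued germ).
So the germ continues analytically to 5/2.

The point is a regular point.


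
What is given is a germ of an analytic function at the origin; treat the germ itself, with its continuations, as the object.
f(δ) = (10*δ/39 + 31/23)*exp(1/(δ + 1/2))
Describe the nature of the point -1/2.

The point is an essential singularity.

The exponent 1/(δ - (-1/2)) has a pole at -1/2, so exp(1/(δ - (-1/2))) takes every nonzero value near it: an essential singularity (not a pole of any order).


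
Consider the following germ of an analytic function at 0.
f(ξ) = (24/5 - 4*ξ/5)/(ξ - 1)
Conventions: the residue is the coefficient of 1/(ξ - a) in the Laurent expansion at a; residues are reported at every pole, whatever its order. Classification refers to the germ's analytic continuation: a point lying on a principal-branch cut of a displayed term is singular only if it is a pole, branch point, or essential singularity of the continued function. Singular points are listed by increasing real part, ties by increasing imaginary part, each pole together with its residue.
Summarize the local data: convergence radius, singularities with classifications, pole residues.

Denominator factor (ξ - 1): pole of order 1 at 1, modulus 1.
The radius of convergence is the smallest modulus among the singular points: 1.
At the order-1 pole 1 set g(ξ) = (ξ - (1))*f(ξ) = 24/5 - 4*ξ/5.
Simple pole: residue = g(a) at a = 1, which is 4.

Radius of convergence at 0: 1.
At 1: a pole of order 1; residue 4.


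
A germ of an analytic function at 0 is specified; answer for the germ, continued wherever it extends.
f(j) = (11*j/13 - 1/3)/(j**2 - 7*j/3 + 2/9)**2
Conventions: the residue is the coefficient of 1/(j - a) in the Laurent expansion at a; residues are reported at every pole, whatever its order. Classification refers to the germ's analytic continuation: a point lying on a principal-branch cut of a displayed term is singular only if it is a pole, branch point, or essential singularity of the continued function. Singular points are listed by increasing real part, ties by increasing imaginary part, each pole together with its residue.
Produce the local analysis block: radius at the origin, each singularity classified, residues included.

Denominator factor (j**2 - 7*j/3 + 2/9)^2: discriminant 41/9, real irrational roots 7/6 + (1/6)*sqrt(41) and 7/6 - (1/6)*sqrt(41); poles of order 2, moduli 7/6 + (1/6)*sqrt(41) and 7/6 - (1/6)*sqrt(41).
The radius of convergence is the smallest modulus among the singular points: 7/6 - (1/6)*sqrt(41).
The factor j**2 - 7*j/3 + 2/9 splits as (j - a)(j - a') with a = 7/6 - (1/6)*sqrt(41), a' = 7/6 + (1/6)*sqrt(41). At the order-2 pole a set g(j) = (j - a)^2*f(j) = [11*j/13 - 1/3] / (j - a')^2.
Order-2 pole: residue = g'(a); g'(7/6 - (1/6)*sqrt(41)) = (459/21853)*sqrt(41), so the residue is (459/21853)*sqrt(41).
The factor j**2 - 7*j/3 + 2/9 splits as (j - a)(j - a') with a = 7/6 + (1/6)*sqrt(41), a' = 7/6 - (1/6)*sqrt(41). At the order-2 pole a set g(j) = (j - a)^2*f(j) = [11*j/13 - 1/3] / (j - a')^2.
Order-2 pole: residue = g'(a); g'(7/6 + (1/6)*sqrt(41)) = -(459/21853)*sqrt(41), so the residue is -(459/21853)*sqrt(41).
List the singular points by increasing real part (a conjugate pair: the negative imaginary part first).

Radius of convergence at 0: 7/6 - (1/6)*sqrt(41).
At 7/6 - (1/6)*sqrt(41): a pole of order 2; residue (459/21853)*sqrt(41).
At 7/6 + (1/6)*sqrt(41): a pole of order 2; residue -(459/21853)*sqrt(41).


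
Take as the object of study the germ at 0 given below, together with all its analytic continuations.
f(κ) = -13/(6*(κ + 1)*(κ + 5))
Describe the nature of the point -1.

The point is a pole of order 1.

The denominator factor κ + 1 vanishes at -1 and appears to the power 1; the numerator there equals -13/6, nonzero, and no other factor vanishes.
Hence a pole whose order is the multiplicity, 1.


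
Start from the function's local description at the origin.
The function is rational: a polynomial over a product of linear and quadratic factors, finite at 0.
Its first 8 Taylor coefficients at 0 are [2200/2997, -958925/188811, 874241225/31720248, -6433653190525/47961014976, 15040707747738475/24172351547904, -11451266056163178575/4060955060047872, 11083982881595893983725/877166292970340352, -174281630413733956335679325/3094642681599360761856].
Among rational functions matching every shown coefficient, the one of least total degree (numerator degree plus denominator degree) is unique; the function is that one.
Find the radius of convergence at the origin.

No rational of total degree below 6 reproduces all 8 coefficients; solving the [0/6] Pade equations on them gives f(v) = -25/(37*(v**2 - 3*v - 8/11)*(v**2 - 11*v/7 - 9/8)**2), whose expansion matches every shown term.
Denominator factor (v**2 - 11*v/7 - 9/8)^2: discriminant 683/98, real irrational roots 11/14 + (1/28)*sqrt(1366) and 11/14 - (1/28)*sqrt(1366); poles of order 2, moduli 11/14 + (1/28)*sqrt(1366) and -11/14 + (1/28)*sqrt(1366).
Denominator factor (v**2 - 3*v - 8/11): discriminant 131/11, real irrational roots 3/2 + (1/22)*sqrt(1441) and 3/2 - (1/22)*sqrt(1441); poles of order 1, moduli 3/2 + (1/22)*sqrt(1441) and -3/2 + (1/22)*sqrt(1441).
The radius of convergence is the smallest modulus among the singular points: -3/2 + (1/22)*sqrt(1441).

The radius of convergence is -3/2 + (1/22)*sqrt(1441).


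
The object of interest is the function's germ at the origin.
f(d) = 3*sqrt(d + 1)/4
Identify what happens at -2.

The point is a regular point.

There is no denominator, hence no pole anywhere.
Branch term sqrt(1 - d/(-1)): argument at -2 is -1, nonzero, so -2 is not its branch point (a point on a principal cut is still regular for the continued germ).
So the germ continues analytically to -2.


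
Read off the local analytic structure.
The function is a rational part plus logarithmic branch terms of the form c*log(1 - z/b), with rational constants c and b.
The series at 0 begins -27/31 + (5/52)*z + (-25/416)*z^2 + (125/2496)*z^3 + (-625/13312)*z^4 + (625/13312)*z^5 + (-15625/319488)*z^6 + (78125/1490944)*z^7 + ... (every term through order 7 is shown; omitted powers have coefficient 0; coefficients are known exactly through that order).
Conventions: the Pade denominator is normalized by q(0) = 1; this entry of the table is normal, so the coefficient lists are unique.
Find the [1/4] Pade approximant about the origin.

The Pade approximant has numerator coefficients [-27/31, -42115514669/50204782472]; denominator coefficients [1, 133740449/124577624, 37014155/747465744, -132845075/11959451904, 114083875/35878355712].

Taylor coefficients needed (read off): a_0 = -27/31, a_1 = 5/52, a_2 = -25/416, a_3 = 125/2496, a_4 = -625/13312, a_5 = 625/13312.
Write the denominator as Q(z) = 1 + q1*z + q2*z^2 + q3*z^3 + q4*z^4. Requiring Q*f - P = O(z^6) with deg P <= 1 kills the coefficients of z^2..z^5 in Q*f:
  z^2: a_2 + q1*a_1 + q2*a_0 = 0, i.e. -25/416 + (5/52)*q1 + (-27/31)*q2 = 0.
  z^3: a_3 + q1*a_2 + q2*a_1 + q3*a_0 = 0, i.e. 125/2496 + (-25/416)*q1 + (5/52)*q2 + (-27/31)*q3 = 0.
  z^4: a_4 + q1*a_3 + q2*a_2 + q3*a_1 + q4*a_0 = 0, i.e. -625/13312 + (125/2496)*q1 + (-25/416)*q2 + (5/52)*q3 + (-27/31)*q4 = 0.
  z^5: a_5 + q1*a_4 + q2*a_3 + q3*a_2 + q4*a_1 = 0, i.e. 625/13312 + (-625/13312)*q1 + (125/2496)*q2 + (-25/416)*q3 + (5/52)*q4 = 0.
Solving this linear system: q1 = 133740449/124577624, q2 = 37014155/747465744, q3 = -132845075/11959451904, q4 = 114083875/35878355712.
The numerator is Q*f truncated at degree 1: P0 = a_0 = -27/31; P1 = a_1 + q1*a_0 = -42115514669/50204782472.


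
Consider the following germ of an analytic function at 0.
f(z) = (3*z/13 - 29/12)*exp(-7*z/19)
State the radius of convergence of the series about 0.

The radius of convergence is infinite.

The factor exp(-7*z/19) is entire and contributes no finite singular point.
The polynomial part has no poles.
No finite singular points: the Taylor series at 0 converges everywhere.


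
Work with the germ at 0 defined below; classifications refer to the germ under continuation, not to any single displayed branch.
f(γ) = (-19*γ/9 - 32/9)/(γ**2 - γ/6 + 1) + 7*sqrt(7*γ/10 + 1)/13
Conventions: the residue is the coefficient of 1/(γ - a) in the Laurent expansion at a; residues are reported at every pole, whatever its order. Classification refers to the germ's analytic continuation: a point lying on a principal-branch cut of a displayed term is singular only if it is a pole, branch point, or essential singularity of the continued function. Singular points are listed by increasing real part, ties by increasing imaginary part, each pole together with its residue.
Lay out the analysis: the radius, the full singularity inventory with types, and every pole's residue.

Denominator factor (γ**2 - γ/6 + 1): discriminant -143/36, complex-conjugate roots (1/12) + ((1/12)*sqrt(143))*i and (1/12) - ((1/12)*sqrt(143))*i; poles of order 1, moduli 1 and 1.
Branch term (7/13)*sqrt(1 - γ/(-10/7)): its argument vanishes at γ = -10/7, a square-root branch point, modulus 10/7.
The radius of convergence is the smallest modulus among the singular points: 1.
The branch term is analytic at (1/12) - ((1/12)*sqrt(143))*i and contributes nothing to the residue; only the rational part matters.
The factor γ**2 - γ/6 + 1 splits as (γ - a)(γ - a') with a = (1/12) - ((1/12)*sqrt(143))*i, a' = (1/12) + ((1/12)*sqrt(143))*i. At the order-1 pole a set g(γ) = (γ - a)*(rational part) = [-19*γ/9 - 32/9] / (γ - a').
Simple pole: residue = g(a) at a = (1/12) - ((1/12)*sqrt(143))*i, which is (-19/18) - ((31/198)*sqrt(143))*i.
The branch term is analytic at (1/12) + ((1/12)*sqrt(143))*i and contributes nothing to the residue; only the rational part matters.
The factor γ**2 - γ/6 + 1 splits as (γ - a)(γ - a') with a = (1/12) + ((1/12)*sqrt(143))*i, a' = (1/12) - ((1/12)*sqrt(143))*i. At the order-1 pole a set g(γ) = (γ - a)*(rational part) = [-19*γ/9 - 32/9] / (γ - a').
Simple pole: residue = g(a) at a = (1/12) + ((1/12)*sqrt(143))*i, which is (-19/18) + ((31/198)*sqrt(143))*i.
List the singular points by increasing real part (a conjugate pair: the negative imaginary part first).

Radius of convergence at 0: 1.
At -10/7: an algebraic (square-root) branch point.
At (1/12) - ((1/12)*sqrt(143))*i: a pole of order 1; residue (-19/18) - ((31/198)*sqrt(143))*i.
At (1/12) + ((1/12)*sqrt(143))*i: a pole of order 1; residue (-19/18) + ((31/198)*sqrt(143))*i.


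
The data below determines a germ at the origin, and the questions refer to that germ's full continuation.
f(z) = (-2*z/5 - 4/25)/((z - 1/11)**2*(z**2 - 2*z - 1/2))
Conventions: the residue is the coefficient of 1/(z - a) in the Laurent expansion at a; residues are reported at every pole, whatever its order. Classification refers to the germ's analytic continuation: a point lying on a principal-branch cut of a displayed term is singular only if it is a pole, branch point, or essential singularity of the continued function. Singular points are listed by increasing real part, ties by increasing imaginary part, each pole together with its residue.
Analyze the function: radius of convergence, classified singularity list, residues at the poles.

Denominator factor (z - 1/11)^2: pole of order 2 at 1/11, modulus 1/11.
Denominator factor (z**2 - 2*z - 1/2): discriminant 6, real irrational roots 1 + (1/2)*sqrt(6) and 1 - (1/2)*sqrt(6); poles of order 1, moduli 1 + (1/2)*sqrt(6) and -1 + (1/2)*sqrt(6).
The radius of convergence is the smallest modulus among the singular points: 1/11.
The factor z**2 - 2*z - 1/2 splits as (z - a)(z - a') with a = 1 - (1/2)*sqrt(6), a' = 1 + (1/2)*sqrt(6). At the order-1 pole a set g(z) = (z - a)*f(z) = [(-2*z/5 - 4/25)/(z - 1/11)**2] / (z - a').
Simple pole: residue = g(a) at a = 1 - (1/2)*sqrt(6), which is 12826/132845 + (155122/1992675)*sqrt(6).
At the order-2 pole 1/11 set g(z) = (z - (1/11))^2*f(z) = (-2*z/5 - 4/25)/(z**2 - 2*z - 1/2).
Order-2 pole: residue = g'(a); g'(1/11) = -25652/132845, so the residue is -25652/132845.
The factor z**2 - 2*z - 1/2 splits as (z - a)(z - a') with a = 1 + (1/2)*sqrt(6), a' = 1 - (1/2)*sqrt(6). At the order-1 pole a set g(z) = (z - a)*f(z) = [(-2*z/5 - 4/25)/(z - 1/11)**2] / (z - a').
Simple pole: residue = g(a) at a = 1 + (1/2)*sqrt(6), which is 12826/132845 - (155122/1992675)*sqrt(6).
List the singular points by increasing real part (a conjugate pair: the negative imaginary part first).

Radius of convergence at 0: 1/11.
At 1 - (1/2)*sqrt(6): a pole of order 1; residue 12826/132845 + (155122/1992675)*sqrt(6).
At 1/11: a pole of order 2; residue -25652/132845.
At 1 + (1/2)*sqrt(6): a pole of order 1; residue 12826/132845 - (155122/1992675)*sqrt(6).


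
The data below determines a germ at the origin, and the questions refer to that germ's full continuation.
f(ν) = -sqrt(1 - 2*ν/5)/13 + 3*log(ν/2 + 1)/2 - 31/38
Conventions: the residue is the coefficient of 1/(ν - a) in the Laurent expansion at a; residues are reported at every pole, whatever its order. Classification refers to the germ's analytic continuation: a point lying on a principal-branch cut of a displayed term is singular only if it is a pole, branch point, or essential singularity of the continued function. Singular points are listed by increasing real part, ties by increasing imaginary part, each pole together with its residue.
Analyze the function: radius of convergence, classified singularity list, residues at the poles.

Branch term (-1/13)*sqrt(1 - ν/(5/2)): its argument vanishes at ν = 5/2, a square-root branch point, modulus 5/2.
Branch term (3/2)*log(1 - ν/(-2)): its argument vanishes at ν = -2, a logarithmic branch point, modulus 2.
The radius of convergence is the smallest modulus among the singular points: 2.
List the singular points by increasing real part (a conjugate pair: the negative imaginary part first).

Radius of convergence at 0: 2.
At -2: a logarithmic branch point.
At 5/2: an algebraic (square-root) branch point.


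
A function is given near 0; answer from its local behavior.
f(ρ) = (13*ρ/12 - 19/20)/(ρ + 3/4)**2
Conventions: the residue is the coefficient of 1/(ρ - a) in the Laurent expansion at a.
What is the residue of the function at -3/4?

The residue is 13/12.

At the order-2 pole -3/4 set g(ρ) = (ρ - (-3/4))^2*f(ρ) = 13*ρ/12 - 19/20.
Order-2 pole: residue = g'(a); g'(-3/4) = 13/12, so the residue is 13/12.


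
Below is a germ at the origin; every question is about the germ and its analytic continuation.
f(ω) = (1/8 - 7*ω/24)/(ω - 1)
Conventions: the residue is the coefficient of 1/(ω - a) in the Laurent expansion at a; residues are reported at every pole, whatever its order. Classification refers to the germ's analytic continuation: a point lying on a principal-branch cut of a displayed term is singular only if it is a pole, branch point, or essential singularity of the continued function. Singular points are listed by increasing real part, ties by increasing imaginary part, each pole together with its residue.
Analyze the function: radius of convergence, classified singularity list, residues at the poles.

Radius of convergence at 0: 1.
At 1: a pole of order 1; residue -1/6.

Denominator factor (ω - 1): pole of order 1 at 1, modulus 1.
The radius of convergence is the smallest modulus among the singular points: 1.
At the order-1 pole 1 set g(ω) = (ω - (1))*f(ω) = 1/8 - 7*ω/24.
Simple pole: residue = g(a) at a = 1, which is -1/6.


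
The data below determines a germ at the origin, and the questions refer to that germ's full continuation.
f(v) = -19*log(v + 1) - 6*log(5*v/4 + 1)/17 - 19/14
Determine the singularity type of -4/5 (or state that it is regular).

The term (-6/17)*log(1 - v/(-4/5)) has argument 1 - -4/5/(-4/5) = 0 at -4/5: a logarithmic (infinitely-sheeted) branch point; the remaining terms are analytic or single-valued there.

The point is a logarithmic branch point.


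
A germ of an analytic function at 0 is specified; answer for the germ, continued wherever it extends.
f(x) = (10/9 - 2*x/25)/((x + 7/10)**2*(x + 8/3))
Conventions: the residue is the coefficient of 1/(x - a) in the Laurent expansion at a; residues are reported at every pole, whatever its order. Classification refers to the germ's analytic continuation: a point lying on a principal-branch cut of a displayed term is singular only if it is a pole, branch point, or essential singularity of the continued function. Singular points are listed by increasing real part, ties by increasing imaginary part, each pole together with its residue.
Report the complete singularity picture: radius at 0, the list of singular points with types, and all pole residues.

Denominator factor (x + 8/3): pole of order 1 at -8/3, modulus 8/3.
Denominator factor (x + 7/10)^2: pole of order 2 at -7/10, modulus 7/10.
The radius of convergence is the smallest modulus among the singular points: 7/10.
At the order-1 pole -8/3 set g(x) = (x - (-8/3))*f(x) = (10/9 - 2*x/25)/(x + 7/10)**2.
Simple pole: residue = g(a) at a = -8/3, which is 1192/3481.
At the order-2 pole -7/10 set g(x) = (x - (-7/10))^2*f(x) = (10/9 - 2*x/25)/(x + 8/3).
Order-2 pole: residue = g'(a); g'(-7/10) = -1192/3481, so the residue is -1192/3481.
List the singular points by increasing real part (a conjugate pair: the negative imaginary part first).

Radius of convergence at 0: 7/10.
At -8/3: a pole of order 1; residue 1192/3481.
At -7/10: a pole of order 2; residue -1192/3481.


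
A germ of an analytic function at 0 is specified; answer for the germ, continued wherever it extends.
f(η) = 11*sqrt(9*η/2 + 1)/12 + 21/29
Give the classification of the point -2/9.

The point is an algebraic (square-root) branch point.

The term (11/12)*sqrt(1 - η/(-2/9)) has argument 1 - -2/9/(-2/9) = 0 at -2/9: a square-root (algebraic, two-sheeted) branch point; the remaining terms are analytic or single-valued there.


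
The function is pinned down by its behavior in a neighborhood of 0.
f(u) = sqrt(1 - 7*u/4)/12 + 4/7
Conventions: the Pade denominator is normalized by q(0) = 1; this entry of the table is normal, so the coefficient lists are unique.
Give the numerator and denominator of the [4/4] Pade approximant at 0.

The Pade approximant has numerator coefficients [55/84, -133/64, 2121/1024, -5635/8192, 12691/262144]; denominator coefficients [1, -49/16, 735/256, -1715/2048, 2401/65536].

Taylor coefficients needed (expand at 0): a_0 = 55/84, a_1 = -7/96, a_2 = -49/1536, a_3 = -343/12288, a_4 = -12005/393216, a_5 = -117649/3145728, a_6 = -823543/16777216, a_7 = -9058973/134217728, a_8 = -824366543/8589934592.
Write the denominator as Q(u) = 1 + q1*u + q2*u^2 + q3*u^3 + q4*u^4. Requiring Q*f - P = O(u^9) with deg P <= 4 kills the coefficients of u^5..u^8 in Q*f:
  u^5: a_5 + q1*a_4 + q2*a_3 + q3*a_2 + q4*a_1 = 0, i.e. -117649/3145728 + (-12005/393216)*q1 + (-343/12288)*q2 + (-49/1536)*q3 + (-7/96)*q4 = 0.
  u^6: a_6 + q1*a_5 + q2*a_4 + q3*a_3 + q4*a_2 = 0, i.e. -823543/16777216 + (-117649/3145728)*q1 + (-12005/393216)*q2 + (-343/12288)*q3 + (-49/1536)*q4 = 0.
  u^7: a_7 + q1*a_6 + q2*a_5 + q3*a_4 + q4*a_3 = 0, i.e. -9058973/134217728 + (-823543/16777216)*q1 + (-117649/3145728)*q2 + (-12005/393216)*q3 + (-343/12288)*q4 = 0.
  u^8: a_8 + q1*a_7 + q2*a_6 + q3*a_5 + q4*a_4 = 0, i.e. -824366543/8589934592 + (-9058973/134217728)*q1 + (-823543/16777216)*q2 + (-117649/3145728)*q3 + (-12005/393216)*q4 = 0.
Solving this linear system: q1 = -49/16, q2 = 735/256, q3 = -1715/2048, q4 = 2401/65536.
The numerator is Q*f truncated at degree 4: P0 = a_0 = 55/84; P1 = a_1 + q1*a_0 = -133/64; P2 = a_2 + q1*a_1 + q2*a_0 = 2121/1024; P3 = a_3 + q1*a_2 + q2*a_1 + q3*a_0 = -5635/8192; P4 = a_4 + q1*a_3 + q2*a_2 + q3*a_1 + q4*a_0 = 12691/262144.


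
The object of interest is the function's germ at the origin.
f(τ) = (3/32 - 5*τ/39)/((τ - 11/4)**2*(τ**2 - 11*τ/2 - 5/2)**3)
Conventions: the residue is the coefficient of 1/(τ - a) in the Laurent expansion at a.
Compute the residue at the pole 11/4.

At the order-2 pole 11/4 set g(τ) = (τ - (11/4))^2*f(τ) = (3/32 - 5*τ/39)/(τ**2 - 11*τ/2 - 5/2)**3.
Order-2 pole: residue = g'(a); g'(11/4) = 20480/162757959, so the residue is 20480/162757959.

The residue is 20480/162757959.
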